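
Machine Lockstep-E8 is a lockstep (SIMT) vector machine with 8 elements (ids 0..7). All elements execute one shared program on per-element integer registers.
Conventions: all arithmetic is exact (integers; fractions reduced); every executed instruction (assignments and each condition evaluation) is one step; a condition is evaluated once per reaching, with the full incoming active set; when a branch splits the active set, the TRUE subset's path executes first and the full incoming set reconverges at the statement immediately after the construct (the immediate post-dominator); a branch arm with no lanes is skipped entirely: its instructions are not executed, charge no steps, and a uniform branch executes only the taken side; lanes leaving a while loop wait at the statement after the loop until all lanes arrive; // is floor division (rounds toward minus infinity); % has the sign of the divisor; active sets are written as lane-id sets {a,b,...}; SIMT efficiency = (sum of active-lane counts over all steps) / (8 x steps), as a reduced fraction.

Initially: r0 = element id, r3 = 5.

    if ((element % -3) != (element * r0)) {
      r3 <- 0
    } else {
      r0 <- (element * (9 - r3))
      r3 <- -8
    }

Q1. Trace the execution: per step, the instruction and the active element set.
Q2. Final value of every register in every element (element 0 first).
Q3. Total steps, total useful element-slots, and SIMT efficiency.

step 0: eval ((element % -3) != (element * r0)) {0,1,2,3,4,5,6,7}
step 1: r3 <- 0                      {1,2,3,4,5,6,7}
step 2: r0 <- (element * (9 - r3))   {0}
step 3: r3 <- -8                     {0}

Answer: 4 steps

r0: 0,1,2,3,4,5,6,7
r3: -8,0,0,0,0,0,0,0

steps = 4; useful = 17; efficiency = 17/32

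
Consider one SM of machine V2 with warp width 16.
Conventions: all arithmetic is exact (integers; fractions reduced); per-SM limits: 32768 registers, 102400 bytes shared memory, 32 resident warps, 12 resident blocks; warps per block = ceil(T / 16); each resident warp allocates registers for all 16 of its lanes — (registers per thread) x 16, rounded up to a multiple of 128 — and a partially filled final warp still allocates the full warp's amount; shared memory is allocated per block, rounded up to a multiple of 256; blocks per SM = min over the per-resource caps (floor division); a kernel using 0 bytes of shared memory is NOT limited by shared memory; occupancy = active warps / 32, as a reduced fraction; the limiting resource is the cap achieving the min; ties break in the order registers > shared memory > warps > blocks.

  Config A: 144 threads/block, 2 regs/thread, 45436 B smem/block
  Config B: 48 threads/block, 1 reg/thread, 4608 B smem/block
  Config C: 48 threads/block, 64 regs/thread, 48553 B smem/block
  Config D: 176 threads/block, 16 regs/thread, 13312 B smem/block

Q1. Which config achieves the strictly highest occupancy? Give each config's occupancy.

occupancies: A 9/16, B 15/16, C 3/16, D 11/16

Answer: B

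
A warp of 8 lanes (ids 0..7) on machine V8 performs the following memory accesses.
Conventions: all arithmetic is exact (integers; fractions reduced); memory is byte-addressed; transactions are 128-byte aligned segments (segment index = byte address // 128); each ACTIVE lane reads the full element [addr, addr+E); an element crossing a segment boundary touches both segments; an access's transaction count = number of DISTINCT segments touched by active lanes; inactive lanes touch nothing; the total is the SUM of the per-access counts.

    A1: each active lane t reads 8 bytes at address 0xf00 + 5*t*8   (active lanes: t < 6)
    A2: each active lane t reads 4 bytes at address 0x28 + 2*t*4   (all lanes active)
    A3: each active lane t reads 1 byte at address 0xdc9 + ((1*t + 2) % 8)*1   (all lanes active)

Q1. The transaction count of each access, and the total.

A1: 2 transactions
A2: 1 transaction
A3: 1 transaction

Answer: 2,1,1; total 4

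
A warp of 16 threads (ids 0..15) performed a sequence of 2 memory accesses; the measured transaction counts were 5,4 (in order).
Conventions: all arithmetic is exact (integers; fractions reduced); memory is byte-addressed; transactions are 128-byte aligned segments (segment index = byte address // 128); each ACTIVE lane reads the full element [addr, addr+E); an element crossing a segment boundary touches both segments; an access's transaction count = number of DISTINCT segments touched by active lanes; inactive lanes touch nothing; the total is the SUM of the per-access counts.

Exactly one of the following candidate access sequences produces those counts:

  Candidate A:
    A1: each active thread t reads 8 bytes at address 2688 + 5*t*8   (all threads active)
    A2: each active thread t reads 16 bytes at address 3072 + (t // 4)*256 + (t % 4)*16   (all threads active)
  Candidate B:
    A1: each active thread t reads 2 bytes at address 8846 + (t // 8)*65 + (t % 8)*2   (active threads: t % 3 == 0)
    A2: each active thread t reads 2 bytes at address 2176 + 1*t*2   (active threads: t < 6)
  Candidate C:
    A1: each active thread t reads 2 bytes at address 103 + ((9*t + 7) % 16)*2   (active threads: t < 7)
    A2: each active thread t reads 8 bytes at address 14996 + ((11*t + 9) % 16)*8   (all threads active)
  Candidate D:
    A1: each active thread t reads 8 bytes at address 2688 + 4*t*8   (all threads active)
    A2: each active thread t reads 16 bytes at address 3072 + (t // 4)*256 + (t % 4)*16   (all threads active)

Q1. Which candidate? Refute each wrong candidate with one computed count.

B: A1 gives 1 transaction, not 5
C: A1 gives 2 transactions, not 5
D: A1 gives 4 transactions, not 5
A: all counts match (5,4)

Answer: A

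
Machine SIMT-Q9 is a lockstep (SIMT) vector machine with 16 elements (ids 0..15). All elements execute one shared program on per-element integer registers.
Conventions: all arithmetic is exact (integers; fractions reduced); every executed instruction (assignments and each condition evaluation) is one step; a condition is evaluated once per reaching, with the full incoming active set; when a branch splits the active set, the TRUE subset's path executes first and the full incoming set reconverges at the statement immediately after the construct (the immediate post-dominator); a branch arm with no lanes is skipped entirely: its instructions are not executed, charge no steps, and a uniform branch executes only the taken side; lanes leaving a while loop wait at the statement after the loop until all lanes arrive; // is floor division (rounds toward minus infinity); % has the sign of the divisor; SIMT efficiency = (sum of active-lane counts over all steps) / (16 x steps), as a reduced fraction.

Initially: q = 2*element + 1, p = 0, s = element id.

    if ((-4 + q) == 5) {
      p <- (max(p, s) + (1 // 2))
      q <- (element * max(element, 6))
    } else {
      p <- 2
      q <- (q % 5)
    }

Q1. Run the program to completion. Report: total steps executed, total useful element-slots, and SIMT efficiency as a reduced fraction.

Answer: 5 steps, 48 useful, 3/5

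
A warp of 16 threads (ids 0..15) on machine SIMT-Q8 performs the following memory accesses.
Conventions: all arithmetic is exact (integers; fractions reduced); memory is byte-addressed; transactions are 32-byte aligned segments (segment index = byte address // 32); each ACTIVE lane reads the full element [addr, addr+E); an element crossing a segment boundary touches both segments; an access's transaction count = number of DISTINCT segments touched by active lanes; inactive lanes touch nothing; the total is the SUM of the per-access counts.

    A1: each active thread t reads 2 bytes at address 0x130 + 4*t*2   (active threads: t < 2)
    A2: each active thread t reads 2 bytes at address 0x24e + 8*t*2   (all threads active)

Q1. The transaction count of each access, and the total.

A1: 1 transaction
A2: 8 transactions

Answer: 1,8; total 9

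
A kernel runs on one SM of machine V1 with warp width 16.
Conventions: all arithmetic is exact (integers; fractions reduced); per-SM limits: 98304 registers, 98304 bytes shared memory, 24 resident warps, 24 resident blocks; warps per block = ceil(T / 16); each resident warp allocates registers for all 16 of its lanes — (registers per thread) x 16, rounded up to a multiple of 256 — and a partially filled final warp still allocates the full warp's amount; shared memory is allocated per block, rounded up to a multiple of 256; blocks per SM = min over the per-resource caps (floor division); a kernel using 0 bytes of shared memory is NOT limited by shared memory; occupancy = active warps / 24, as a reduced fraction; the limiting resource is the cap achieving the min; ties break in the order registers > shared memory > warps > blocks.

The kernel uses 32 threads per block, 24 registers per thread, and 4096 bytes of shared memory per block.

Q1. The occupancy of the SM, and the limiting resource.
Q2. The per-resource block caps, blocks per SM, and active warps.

Answer: occupancy 1, limited by warps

registers: 96 blocks
shared memory: 24 blocks
warps: 12 blocks
blocks: 24 blocks

Answer: 12 blocks, 24 active warps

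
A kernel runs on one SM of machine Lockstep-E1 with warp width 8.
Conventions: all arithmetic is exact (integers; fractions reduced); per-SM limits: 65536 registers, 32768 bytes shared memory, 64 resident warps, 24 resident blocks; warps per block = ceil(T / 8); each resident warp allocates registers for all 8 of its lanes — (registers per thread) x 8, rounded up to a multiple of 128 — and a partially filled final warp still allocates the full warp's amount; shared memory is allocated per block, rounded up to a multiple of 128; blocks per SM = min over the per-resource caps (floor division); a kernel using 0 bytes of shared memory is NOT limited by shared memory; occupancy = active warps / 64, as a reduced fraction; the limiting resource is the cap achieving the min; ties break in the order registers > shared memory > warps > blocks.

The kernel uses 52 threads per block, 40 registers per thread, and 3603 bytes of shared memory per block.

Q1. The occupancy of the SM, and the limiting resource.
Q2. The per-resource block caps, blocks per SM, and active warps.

Answer: occupancy 7/8, limited by shared memory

registers: 24 blocks
shared memory: 8 blocks
warps: 9 blocks
blocks: 24 blocks

Answer: 8 blocks, 56 active warps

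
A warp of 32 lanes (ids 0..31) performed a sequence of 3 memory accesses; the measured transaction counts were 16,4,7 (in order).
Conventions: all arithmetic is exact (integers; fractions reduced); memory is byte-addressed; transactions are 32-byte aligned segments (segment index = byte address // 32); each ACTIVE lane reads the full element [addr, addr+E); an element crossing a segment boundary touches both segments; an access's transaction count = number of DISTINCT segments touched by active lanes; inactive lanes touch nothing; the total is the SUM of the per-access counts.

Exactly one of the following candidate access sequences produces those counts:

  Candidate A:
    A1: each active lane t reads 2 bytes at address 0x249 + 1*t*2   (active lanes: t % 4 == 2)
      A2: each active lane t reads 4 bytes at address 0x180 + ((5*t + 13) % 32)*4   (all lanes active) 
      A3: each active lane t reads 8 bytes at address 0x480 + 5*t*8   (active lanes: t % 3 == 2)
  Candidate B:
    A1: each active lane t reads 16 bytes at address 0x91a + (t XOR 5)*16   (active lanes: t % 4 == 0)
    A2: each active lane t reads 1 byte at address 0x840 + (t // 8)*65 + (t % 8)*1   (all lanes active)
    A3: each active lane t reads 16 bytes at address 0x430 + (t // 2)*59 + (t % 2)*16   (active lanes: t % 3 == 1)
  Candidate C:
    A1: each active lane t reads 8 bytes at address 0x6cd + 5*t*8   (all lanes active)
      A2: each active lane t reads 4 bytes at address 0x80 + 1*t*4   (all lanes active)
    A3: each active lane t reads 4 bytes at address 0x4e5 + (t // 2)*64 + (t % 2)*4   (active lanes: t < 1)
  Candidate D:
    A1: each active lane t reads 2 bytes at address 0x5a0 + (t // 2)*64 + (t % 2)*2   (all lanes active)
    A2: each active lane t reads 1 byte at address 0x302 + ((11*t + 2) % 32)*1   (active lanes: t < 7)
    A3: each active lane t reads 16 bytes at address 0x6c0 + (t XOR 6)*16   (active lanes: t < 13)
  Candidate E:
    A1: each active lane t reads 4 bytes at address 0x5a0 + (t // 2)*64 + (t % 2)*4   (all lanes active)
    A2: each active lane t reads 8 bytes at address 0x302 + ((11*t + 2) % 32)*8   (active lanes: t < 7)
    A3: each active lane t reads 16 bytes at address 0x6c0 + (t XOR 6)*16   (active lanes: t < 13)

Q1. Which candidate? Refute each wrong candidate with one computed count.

A: A1 gives 3 transactions, not 16
B: A1 gives 8 transactions, not 16
C: A1 gives 40 transactions, not 16
D: A2 gives 1 transaction, not 4
E: all counts match (16,4,7)

Answer: E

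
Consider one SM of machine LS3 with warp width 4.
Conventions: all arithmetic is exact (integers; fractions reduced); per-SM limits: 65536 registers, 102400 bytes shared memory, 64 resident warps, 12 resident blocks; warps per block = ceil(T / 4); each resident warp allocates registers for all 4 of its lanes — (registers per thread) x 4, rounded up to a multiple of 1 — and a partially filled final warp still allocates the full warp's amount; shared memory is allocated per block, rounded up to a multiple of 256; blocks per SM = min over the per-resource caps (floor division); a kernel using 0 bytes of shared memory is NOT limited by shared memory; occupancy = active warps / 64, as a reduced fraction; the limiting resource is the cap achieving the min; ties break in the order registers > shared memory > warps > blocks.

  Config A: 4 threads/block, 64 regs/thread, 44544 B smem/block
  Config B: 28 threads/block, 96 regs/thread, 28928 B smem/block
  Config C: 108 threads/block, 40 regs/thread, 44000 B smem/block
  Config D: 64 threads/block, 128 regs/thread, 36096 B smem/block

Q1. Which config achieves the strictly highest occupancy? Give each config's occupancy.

occupancies: A 1/32, B 21/64, C 27/32, D 1/2

Answer: C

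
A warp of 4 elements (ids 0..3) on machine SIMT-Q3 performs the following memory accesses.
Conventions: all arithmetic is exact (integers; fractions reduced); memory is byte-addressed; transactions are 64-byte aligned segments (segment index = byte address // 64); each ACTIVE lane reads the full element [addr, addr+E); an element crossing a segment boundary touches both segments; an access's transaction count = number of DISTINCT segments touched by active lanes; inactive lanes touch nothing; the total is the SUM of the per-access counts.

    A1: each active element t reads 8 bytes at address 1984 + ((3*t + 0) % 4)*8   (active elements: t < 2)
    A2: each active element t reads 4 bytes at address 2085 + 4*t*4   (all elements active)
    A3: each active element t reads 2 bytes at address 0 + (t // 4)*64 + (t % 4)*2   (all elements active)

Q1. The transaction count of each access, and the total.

A1: 1 transaction
A2: 2 transactions
A3: 1 transaction

Answer: 1,2,1; total 4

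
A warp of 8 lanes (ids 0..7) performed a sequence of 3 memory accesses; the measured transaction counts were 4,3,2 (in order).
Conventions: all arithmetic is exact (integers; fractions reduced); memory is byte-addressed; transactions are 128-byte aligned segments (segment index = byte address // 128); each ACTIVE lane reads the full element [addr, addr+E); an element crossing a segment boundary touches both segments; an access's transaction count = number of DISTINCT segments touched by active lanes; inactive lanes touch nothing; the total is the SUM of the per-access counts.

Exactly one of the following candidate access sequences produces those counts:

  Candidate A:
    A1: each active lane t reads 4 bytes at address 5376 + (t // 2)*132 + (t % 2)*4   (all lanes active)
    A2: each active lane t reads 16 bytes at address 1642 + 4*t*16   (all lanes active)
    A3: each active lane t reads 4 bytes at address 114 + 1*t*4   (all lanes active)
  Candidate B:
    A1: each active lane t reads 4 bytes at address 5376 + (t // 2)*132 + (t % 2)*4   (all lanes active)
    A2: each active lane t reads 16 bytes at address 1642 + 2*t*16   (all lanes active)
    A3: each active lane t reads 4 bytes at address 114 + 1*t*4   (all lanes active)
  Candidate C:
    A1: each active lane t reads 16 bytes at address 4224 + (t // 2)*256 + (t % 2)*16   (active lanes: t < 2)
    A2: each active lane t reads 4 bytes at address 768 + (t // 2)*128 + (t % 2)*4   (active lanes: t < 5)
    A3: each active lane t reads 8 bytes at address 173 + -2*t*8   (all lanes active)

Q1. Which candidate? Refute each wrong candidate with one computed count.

A: A2 gives 5 transactions, not 3
C: A1 gives 1 transaction, not 4
B: all counts match (4,3,2)

Answer: B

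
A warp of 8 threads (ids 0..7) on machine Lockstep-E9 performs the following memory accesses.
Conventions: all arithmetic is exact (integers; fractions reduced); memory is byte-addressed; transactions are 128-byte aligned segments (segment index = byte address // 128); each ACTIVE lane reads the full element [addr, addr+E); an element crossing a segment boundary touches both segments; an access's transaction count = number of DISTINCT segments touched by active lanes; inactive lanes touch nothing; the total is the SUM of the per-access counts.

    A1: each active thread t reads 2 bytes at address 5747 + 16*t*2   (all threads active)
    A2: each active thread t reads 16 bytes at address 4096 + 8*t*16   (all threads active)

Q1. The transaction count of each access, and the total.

A1: 3 transactions
A2: 8 transactions

Answer: 3,8; total 11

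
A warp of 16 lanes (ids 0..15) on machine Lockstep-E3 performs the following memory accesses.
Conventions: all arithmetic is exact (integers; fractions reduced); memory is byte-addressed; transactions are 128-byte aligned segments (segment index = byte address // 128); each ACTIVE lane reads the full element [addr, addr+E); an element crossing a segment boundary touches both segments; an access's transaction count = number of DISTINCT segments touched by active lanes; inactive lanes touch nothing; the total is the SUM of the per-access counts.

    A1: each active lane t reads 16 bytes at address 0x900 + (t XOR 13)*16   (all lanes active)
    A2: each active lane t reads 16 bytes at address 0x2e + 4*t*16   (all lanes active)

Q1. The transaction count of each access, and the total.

A1: 2 transactions
A2: 8 transactions

Answer: 2,8; total 10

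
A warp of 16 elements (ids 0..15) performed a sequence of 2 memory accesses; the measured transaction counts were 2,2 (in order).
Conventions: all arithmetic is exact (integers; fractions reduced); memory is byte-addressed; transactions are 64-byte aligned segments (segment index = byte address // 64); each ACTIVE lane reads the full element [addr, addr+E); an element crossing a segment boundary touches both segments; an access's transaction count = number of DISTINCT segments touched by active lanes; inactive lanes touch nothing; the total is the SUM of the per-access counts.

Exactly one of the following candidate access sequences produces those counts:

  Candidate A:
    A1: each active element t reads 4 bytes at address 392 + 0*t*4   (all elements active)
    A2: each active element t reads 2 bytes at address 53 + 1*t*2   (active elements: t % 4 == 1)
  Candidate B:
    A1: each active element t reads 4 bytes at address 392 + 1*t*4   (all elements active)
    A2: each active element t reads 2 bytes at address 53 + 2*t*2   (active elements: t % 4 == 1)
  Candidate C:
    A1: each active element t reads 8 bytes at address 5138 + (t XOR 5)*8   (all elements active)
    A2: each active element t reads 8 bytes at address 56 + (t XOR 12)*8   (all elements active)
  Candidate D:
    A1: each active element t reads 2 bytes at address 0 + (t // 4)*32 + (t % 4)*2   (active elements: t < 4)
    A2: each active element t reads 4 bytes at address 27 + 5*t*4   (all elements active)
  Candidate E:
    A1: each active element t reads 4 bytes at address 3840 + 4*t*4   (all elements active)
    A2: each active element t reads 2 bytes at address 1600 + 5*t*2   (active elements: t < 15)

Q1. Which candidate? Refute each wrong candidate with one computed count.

A: A1 gives 1 transaction, not 2
C: A1 gives 3 transactions, not 2
D: A1 gives 1 transaction, not 2
E: A1 gives 4 transactions, not 2
B: all counts match (2,2)

Answer: B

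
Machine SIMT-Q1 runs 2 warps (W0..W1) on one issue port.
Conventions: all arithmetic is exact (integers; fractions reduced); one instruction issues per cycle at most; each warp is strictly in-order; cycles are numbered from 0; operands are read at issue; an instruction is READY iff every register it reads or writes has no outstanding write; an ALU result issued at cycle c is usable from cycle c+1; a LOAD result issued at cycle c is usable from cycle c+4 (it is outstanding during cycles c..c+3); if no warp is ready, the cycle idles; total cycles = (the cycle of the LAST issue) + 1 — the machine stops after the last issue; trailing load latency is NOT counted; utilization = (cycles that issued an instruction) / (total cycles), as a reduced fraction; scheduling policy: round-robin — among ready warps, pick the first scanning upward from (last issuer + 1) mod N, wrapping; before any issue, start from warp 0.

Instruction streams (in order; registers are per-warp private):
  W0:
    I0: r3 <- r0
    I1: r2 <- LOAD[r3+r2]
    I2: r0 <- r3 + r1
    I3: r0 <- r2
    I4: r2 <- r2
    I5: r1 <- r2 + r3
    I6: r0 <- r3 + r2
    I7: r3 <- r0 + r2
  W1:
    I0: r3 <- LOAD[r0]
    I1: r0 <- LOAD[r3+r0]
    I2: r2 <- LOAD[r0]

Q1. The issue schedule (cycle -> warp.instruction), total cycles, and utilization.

cycle 0: W0.I0
cycle 1: W1.I0
cycle 2: W0.I1
cycle 3: W0.I2
cycle 4: idle
cycle 5: W1.I1
cycle 6: W0.I3
cycle 7: W0.I4
cycle 8: W0.I5
cycle 9: W1.I2
cycle 10: W0.I6
cycle 11: W0.I7

Answer: 12 cycles, utilization 11/12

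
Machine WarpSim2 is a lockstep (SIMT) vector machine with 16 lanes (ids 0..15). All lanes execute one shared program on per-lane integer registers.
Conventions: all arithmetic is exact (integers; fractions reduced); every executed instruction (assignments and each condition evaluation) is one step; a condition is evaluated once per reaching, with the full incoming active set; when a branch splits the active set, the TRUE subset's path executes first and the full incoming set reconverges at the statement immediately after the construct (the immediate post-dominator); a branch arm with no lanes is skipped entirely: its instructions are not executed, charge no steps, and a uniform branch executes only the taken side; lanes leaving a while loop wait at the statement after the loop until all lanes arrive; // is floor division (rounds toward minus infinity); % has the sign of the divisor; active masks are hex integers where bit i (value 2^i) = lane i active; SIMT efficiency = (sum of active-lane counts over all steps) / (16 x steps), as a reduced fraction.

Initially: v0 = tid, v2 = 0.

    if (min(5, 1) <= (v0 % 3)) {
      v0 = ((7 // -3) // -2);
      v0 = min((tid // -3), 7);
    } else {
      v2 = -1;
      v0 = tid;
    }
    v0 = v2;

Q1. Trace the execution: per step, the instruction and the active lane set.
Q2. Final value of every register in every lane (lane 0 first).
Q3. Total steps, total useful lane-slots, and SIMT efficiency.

step 0: eval (min(5, 1) <= (v0 % 3)) 0xffff
step 1: v0 <- ((7 // -3) // -2)      0x6db6
step 2: v0 <- min((tid // -3), 7)    0x6db6
step 3: v2 <- -1                     0x9249
step 4: v0 <- tid                    0x9249
step 5: v0 <- v2                     0xffff

Answer: 6 steps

v0: -1,0,0,-1,0,0,-1,0,0,-1,0,0,-1,0,0,-1
v2: -1,0,0,-1,0,0,-1,0,0,-1,0,0,-1,0,0,-1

steps = 6; useful = 64; efficiency = 64/96 = 2/3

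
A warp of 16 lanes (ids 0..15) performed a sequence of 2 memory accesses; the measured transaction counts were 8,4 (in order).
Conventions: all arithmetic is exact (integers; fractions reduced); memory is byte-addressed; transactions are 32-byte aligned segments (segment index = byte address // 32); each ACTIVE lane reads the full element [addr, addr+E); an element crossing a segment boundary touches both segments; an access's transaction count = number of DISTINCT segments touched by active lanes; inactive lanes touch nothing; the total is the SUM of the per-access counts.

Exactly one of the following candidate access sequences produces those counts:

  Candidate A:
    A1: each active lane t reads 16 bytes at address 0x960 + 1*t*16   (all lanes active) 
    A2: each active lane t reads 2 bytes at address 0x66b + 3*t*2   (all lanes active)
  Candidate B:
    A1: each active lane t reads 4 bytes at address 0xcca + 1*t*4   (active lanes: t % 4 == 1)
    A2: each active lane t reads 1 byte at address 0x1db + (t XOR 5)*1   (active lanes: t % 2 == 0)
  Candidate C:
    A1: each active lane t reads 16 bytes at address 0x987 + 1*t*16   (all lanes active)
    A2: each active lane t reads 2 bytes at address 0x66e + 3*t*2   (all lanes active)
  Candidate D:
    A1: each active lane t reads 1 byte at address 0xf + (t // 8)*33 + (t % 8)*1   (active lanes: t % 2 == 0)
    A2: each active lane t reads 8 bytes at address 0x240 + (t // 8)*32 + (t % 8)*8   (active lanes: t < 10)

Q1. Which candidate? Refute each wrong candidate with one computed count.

B: A1 gives 3 transactions, not 8
C: A1 gives 9 transactions, not 8
D: A1 gives 2 transactions, not 8
A: all counts match (8,4)

Answer: A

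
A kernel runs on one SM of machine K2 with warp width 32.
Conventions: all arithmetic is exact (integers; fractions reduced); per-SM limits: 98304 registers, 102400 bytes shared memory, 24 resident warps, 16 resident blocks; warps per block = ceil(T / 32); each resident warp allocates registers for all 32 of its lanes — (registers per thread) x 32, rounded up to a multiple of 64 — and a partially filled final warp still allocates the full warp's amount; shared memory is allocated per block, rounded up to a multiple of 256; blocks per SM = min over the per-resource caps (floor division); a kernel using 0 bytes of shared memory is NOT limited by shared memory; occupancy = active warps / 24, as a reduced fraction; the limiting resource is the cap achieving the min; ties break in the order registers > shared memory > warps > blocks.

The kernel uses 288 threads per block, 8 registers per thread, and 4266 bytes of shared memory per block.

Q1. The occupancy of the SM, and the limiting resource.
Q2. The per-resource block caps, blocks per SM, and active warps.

Answer: occupancy 3/4, limited by warps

registers: 42 blocks
shared memory: 23 blocks
warps: 2 blocks
blocks: 16 blocks

Answer: 2 blocks, 18 active warps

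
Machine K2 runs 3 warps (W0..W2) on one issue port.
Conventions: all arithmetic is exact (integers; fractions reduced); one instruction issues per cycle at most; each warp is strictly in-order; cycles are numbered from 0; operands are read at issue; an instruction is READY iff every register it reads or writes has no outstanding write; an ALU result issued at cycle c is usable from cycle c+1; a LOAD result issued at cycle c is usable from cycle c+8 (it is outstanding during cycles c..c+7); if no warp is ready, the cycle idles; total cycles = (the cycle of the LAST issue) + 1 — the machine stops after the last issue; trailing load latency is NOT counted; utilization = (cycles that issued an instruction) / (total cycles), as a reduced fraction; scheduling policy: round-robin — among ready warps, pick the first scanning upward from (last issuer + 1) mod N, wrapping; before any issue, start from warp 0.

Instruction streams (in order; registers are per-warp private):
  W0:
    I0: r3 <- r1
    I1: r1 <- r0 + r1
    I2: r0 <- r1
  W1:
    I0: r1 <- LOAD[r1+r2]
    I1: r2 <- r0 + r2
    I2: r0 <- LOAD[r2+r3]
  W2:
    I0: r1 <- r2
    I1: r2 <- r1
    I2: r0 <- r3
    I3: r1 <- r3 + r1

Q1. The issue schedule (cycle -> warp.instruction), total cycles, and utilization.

cycle 0: W0.I0
cycle 1: W1.I0
cycle 2: W2.I0
cycle 3: W0.I1
cycle 4: W1.I1
cycle 5: W2.I1
cycle 6: W0.I2
cycle 7: W1.I2
cycle 8: W2.I2
cycle 9: W2.I3

Answer: 10 cycles, utilization 1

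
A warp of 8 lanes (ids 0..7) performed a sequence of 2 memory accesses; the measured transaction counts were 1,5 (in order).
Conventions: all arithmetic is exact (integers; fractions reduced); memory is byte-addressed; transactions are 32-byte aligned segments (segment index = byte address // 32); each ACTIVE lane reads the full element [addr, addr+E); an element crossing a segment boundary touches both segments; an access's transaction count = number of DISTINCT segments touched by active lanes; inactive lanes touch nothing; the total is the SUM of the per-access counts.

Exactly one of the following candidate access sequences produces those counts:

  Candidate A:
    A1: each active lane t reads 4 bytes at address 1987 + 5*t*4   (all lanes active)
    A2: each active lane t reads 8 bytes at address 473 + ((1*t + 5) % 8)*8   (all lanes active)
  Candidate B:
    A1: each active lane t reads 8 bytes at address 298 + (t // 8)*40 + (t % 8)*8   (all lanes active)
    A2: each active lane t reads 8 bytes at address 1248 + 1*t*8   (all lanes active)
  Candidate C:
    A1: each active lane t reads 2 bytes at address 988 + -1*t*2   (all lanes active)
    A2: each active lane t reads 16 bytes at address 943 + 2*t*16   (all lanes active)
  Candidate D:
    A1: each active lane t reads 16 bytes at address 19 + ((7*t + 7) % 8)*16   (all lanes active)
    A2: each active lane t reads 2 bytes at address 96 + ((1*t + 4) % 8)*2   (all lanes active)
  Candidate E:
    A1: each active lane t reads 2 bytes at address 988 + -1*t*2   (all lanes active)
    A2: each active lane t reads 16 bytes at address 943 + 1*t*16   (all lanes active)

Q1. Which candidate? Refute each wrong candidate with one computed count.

A: A1 gives 5 transactions, not 1
B: A1 gives 3 transactions, not 1
C: A2 gives 8 transactions, not 5
D: A1 gives 5 transactions, not 1
E: all counts match (1,5)

Answer: E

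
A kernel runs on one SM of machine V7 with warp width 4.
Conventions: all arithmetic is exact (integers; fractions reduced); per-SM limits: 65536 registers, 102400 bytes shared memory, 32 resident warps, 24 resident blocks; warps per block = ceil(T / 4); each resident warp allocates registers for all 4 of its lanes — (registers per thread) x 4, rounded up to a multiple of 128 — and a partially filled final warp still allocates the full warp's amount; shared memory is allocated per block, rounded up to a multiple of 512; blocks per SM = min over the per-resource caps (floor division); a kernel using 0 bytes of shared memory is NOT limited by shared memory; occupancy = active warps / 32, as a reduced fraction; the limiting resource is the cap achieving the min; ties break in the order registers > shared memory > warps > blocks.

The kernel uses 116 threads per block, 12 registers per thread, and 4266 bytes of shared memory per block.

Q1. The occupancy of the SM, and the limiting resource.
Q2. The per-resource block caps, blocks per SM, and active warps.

Answer: occupancy 29/32, limited by warps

registers: 17 blocks
shared memory: 22 blocks
warps: 1 block
blocks: 24 blocks

Answer: 1 block, 29 active warps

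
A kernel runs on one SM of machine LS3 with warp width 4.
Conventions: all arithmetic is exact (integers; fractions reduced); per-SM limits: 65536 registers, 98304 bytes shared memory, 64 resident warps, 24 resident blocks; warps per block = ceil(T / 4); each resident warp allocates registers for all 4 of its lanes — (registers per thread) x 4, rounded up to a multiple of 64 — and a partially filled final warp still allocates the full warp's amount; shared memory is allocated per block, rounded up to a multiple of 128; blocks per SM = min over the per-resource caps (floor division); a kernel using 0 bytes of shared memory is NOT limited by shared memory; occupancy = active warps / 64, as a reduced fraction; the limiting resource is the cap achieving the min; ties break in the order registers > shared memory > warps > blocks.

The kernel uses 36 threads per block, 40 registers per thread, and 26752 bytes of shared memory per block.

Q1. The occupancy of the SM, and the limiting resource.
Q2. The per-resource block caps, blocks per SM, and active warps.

Answer: occupancy 27/64, limited by shared memory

registers: 37 blocks
shared memory: 3 blocks
warps: 7 blocks
blocks: 24 blocks

Answer: 3 blocks, 27 active warps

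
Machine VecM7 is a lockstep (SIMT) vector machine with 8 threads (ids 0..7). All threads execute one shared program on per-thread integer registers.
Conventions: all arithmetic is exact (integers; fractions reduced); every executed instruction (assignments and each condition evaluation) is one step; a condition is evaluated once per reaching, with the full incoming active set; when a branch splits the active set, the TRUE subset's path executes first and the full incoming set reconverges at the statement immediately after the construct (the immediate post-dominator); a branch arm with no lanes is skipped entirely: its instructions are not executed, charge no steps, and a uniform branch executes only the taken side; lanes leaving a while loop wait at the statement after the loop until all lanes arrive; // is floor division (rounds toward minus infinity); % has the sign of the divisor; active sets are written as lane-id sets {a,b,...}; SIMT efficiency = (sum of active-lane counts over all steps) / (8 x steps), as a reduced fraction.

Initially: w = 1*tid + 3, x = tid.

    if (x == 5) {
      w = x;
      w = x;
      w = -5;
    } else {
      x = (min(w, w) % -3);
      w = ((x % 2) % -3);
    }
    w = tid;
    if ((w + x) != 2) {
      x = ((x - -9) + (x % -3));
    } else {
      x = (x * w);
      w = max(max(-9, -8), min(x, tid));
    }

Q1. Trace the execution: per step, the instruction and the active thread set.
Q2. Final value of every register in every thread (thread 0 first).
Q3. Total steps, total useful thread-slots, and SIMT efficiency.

step 0: eval (x == 5)                {0,1,2,3,4,5,6,7}
step 1: w <- x                       {5}
step 2: w <- x                       {5}
step 3: w <- -5                      {5}
step 4: x <- (min(w, w) % -3)        {0,1,2,3,4,6,7}
step 5: w <- ((x % 2) % -3)          {0,1,2,3,4,6,7}
step 6: w <- tid                     {0,1,2,3,4,5,6,7}
step 7: eval ((w + x) != 2)          {0,1,2,3,4,5,6,7}
step 8: x <- ((x - -9) + (x % -3))   {0,1,2,3,5,6,7}
step 9: x <- (x * w)                 {4}
step 10: w <- max(max(-9, -8), min(x, tid)) {4}

Answer: 11 steps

w: 0,1,2,3,-8,5,6,7
x: 9,5,7,9,-8,13,9,5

steps = 11; useful = 50; efficiency = 50/88 = 25/44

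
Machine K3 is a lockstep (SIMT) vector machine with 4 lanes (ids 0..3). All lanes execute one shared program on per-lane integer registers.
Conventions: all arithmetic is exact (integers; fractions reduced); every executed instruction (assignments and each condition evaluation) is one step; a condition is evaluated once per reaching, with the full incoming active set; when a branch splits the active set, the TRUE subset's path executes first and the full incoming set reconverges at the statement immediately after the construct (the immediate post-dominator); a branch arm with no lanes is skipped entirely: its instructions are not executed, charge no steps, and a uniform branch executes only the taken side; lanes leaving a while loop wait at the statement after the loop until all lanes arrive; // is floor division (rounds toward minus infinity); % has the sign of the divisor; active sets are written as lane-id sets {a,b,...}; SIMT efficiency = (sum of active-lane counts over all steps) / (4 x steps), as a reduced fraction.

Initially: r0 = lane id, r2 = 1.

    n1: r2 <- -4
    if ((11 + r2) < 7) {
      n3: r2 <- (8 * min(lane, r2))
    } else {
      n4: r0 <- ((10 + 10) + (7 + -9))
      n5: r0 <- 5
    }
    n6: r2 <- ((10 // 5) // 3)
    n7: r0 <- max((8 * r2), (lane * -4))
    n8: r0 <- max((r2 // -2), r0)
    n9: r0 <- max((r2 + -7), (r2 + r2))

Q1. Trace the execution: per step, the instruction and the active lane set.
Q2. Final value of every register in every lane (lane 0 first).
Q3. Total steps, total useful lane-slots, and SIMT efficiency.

step 0: r2 <- -4                     {0,1,2,3}
step 1: eval ((11 + r2) < 7)         {0,1,2,3}
step 2: r0 <- ((10 + 10) + (7 + -9)) {0,1,2,3}
step 3: r0 <- 5                      {0,1,2,3}
step 4: r2 <- ((10 // 5) // 3)       {0,1,2,3}
step 5: r0 <- max((8 * r2), (lane * -4)) {0,1,2,3}
step 6: r0 <- max((r2 // -2), r0)    {0,1,2,3}
step 7: r0 <- max((r2 + -7), (r2 + r2)) {0,1,2,3}

Answer: 8 steps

r0: 0,0,0,0
r2: 0,0,0,0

steps = 8; useful = 32; efficiency = 32/32 = 1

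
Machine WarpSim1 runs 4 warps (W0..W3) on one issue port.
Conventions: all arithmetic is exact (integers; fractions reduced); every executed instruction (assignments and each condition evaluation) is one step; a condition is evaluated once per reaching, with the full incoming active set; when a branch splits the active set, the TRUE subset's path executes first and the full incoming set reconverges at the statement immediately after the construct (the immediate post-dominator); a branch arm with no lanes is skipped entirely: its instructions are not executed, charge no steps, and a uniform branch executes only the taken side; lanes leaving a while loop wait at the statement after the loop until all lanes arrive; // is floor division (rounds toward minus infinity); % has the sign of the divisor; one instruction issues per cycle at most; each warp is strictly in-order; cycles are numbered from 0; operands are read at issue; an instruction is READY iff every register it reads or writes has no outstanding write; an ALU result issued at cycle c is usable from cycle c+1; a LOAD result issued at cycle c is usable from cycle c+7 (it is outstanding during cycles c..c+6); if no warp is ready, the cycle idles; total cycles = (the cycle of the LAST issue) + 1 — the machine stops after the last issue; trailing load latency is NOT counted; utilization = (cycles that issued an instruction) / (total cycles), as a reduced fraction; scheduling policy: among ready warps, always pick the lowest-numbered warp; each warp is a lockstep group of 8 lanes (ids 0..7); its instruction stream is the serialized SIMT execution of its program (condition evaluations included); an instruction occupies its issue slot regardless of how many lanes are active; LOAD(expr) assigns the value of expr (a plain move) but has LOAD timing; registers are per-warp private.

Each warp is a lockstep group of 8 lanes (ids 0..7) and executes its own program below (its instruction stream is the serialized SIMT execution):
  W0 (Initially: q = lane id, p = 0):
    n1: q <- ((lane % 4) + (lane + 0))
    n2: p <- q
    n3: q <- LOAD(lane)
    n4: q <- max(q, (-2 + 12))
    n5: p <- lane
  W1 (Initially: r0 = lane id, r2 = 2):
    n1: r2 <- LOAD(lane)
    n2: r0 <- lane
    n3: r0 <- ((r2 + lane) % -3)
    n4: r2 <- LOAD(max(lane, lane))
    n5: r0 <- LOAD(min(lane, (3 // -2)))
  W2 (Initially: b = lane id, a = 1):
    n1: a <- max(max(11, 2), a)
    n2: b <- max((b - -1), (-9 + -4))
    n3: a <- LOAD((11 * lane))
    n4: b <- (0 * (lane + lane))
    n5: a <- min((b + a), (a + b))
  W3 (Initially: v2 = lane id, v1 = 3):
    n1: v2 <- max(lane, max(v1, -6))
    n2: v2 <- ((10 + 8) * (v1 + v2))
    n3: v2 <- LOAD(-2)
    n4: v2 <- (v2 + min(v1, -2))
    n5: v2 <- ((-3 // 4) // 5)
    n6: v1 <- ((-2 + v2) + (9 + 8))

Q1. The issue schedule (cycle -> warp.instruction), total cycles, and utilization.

cycle 0: W0.I0
cycle 1: W0.I1
cycle 2: W0.I2
cycle 3: W1.I0
cycle 4: W1.I1
cycle 5: W2.I0
cycle 6: W2.I1
cycle 7: W2.I2
cycle 8: W2.I3
cycle 9: W0.I3
cycle 10: W0.I4
cycle 11: W1.I2
cycle 12: W1.I3
cycle 13: W1.I4
cycle 14: W2.I4
cycle 15: W3.I0
cycle 16: W3.I1
cycle 17: W3.I2
cycle 18: idle
cycle 19: idle
cycle 20: idle
cycle 21: idle
cycle 22: idle
cycle 23: idle
cycle 24: W3.I3
cycle 25: W3.I4
cycle 26: W3.I5

Answer: 27 cycles, utilization 7/9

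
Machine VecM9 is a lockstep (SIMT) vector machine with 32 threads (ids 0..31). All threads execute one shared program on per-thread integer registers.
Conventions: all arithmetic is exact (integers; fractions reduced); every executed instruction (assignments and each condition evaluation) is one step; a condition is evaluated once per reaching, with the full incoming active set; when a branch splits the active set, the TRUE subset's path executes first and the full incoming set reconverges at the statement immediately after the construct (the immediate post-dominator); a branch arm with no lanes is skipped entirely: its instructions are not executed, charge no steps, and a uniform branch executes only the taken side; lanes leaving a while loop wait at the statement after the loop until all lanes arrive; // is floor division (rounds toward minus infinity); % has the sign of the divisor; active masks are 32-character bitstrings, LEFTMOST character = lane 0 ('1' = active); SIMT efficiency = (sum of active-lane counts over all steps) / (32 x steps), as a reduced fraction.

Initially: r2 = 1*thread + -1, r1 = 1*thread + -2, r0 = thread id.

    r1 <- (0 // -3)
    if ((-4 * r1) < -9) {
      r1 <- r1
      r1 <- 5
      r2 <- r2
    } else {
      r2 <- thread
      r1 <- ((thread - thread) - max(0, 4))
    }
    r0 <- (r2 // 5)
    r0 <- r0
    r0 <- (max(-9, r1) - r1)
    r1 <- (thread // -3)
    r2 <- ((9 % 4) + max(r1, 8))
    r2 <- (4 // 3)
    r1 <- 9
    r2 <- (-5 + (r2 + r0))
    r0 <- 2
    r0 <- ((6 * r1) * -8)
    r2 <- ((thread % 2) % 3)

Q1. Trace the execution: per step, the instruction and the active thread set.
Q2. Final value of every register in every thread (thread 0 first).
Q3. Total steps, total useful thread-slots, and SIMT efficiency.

step 0: r1 <- (0 // -3)              11111111111111111111111111111111
step 1: eval ((-4 * r1) < -9)        11111111111111111111111111111111
step 2: r2 <- thread                 11111111111111111111111111111111
step 3: r1 <- ((thread - thread) - max(0, 4)) 11111111111111111111111111111111
step 4: r0 <- (r2 // 5)              11111111111111111111111111111111
step 5: r0 <- r0                     11111111111111111111111111111111
step 6: r0 <- (max(-9, r1) - r1)     11111111111111111111111111111111
step 7: r1 <- (thread // -3)         11111111111111111111111111111111
step 8: r2 <- ((9 % 4) + max(r1, 8)) 11111111111111111111111111111111
step 9: r2 <- (4 // 3)               11111111111111111111111111111111
step 10: r1 <- 9                      11111111111111111111111111111111
step 11: r2 <- (-5 + (r2 + r0))       11111111111111111111111111111111
step 12: r0 <- 2                      11111111111111111111111111111111
step 13: r0 <- ((6 * r1) * -8)        11111111111111111111111111111111
step 14: r2 <- ((thread % 2) % 3)     11111111111111111111111111111111

Answer: 15 steps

r2: 0,1,0,1,0,1,0,1,0,1,0,1,0,1,0,1,0,1,0,1,0,1,0,1,0,1,0,1,0,1,0,1
r1: 9,9,9,9,9,9,9,9,9,9,9,9,9,9,9,9,9,9,9,9,9,9,9,9,9,9,9,9,9,9,9,9
r0: -432,-432,-432,-432,-432,-432,-432,-432,-432,-432,-432,-432,-432,-432,-432,-432,-432,-432,-432,-432,-432,-432,-432,-432,-432,-432,-432,-432,-432,-432,-432,-432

steps = 15; useful = 480; efficiency = 480/480 = 1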